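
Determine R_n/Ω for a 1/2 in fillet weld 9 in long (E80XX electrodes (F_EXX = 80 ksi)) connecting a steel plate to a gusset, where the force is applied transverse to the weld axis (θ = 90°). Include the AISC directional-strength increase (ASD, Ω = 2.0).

R_n/Ω ≈ 115 kips

t_e = 0.707 × 0.5 = 0.3535 in; A_we = 0.3535 × 9 = 3.181 in².
Directional factor: 1.0 + 0.5 sin^1.5(90°) = 1.5.
F_nw = 0.6 × 80 × 1.5 = 72 ksi.
R_n/Ω = (72 × 3.181) / 2.0 = 114.5 kips.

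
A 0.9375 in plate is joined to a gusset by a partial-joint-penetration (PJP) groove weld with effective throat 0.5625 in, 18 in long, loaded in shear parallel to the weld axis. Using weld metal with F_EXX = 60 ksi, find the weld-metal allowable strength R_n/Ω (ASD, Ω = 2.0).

R_n/Ω ≈ 182 kips

Effective throat (given) t_e = 0.5625 in.
A_we = 0.5625 × 18 = 10.12 in².
F_nw = 0.6 F_EXX = 36 ksi.
R_n/Ω = (36 × 10.12) / 2.0 = 182.2 kips.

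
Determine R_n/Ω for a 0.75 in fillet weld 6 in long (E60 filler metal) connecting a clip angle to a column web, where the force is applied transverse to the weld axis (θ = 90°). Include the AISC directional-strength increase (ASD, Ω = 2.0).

R_n/Ω ≈ 85.9 kips

E60XX → F_EXX = 60 ksi.
t_e = 0.707 × 0.75 = 0.5302 in; A_we = 0.5302 × 6 = 3.181 in².
Directional factor: 1.0 + 0.5 sin^1.5(90°) = 1.5.
F_nw = 0.6 × 60 × 1.5 = 54 ksi.
R_n/Ω = (54 × 3.181) / 2.0 = 85.9 kips.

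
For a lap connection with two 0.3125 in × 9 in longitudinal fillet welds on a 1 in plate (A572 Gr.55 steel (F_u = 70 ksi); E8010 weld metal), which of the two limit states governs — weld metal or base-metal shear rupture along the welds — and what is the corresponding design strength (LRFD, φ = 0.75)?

E80XX → F_EXX = 80 ksi.
t_e = 0.707 × 0.3125 = 0.2209 in; L = 18 in.
Weld metal: φR_n = 0.75 × 0.6 × 80 × 0.2209 × 18 = 143.2 kips.
Base metal (shear rupture): φR_n = 0.75 × 0.6 × 70 × 1 × 18 = 567 kips.
Governing: weld metal.

φR_n ≈ 143 kips (weld metal governs)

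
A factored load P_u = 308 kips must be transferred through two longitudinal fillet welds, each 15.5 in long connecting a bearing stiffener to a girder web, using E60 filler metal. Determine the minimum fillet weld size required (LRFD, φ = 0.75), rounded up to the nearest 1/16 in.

E60XX → F_EXX = 60 ksi.
Total weld length L = 31 in.
Required throat t_e = P_u / (φ × 0.6 F_EXX × L) = 308 / (0.75 × 0.6 × 60 × 31) = 0.368 in.
Required leg w = t_e / 0.707 = 0.5205 in → use 9/16 in.

w = 9/16 in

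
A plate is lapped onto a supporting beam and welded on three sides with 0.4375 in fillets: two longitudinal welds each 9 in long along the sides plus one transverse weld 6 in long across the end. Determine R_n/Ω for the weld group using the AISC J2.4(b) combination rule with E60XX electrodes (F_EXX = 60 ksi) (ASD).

t_e = 0.707 × 0.4375 = 0.3093 in.
R_nwl = 0.6 × 60 × 0.3093 × 18 = 200.4 kip (longitudinal, 2 welds).
R_nwt = 0.6 × 60 × 0.3093 × 6 = 66.81 kip (transverse, base value).
(i) R_nwl + R_nwt = 267.2 kip; (ii) 0.85 R_nwl + 1.5 R_nwt = 270.6 kip.
R_n = max = 270.6 kip [governs: (ii)]; R_n/Ω = 135.3 kip.

R_n/Ω ≈ 135 kip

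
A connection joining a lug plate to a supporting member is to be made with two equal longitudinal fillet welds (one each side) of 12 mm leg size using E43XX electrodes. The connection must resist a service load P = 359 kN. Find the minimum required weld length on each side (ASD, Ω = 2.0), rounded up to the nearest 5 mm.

L = 165 mm on each side

E43XX → F_EXX = 430 MPa.
Throat t_e = 0.707 × 12 = 8.484 mm.
r_n/Ω = (0.6 × 430 × 8.484) / 2.0 = 1094 N/mm = 1.094 kN/mm.
L_req = P / (r_n/Ω) = 359 / 1.094 = 328 mm total.
Per side: 328 / 2 = 164 mm.
Round up → use L = 165 mm on each side.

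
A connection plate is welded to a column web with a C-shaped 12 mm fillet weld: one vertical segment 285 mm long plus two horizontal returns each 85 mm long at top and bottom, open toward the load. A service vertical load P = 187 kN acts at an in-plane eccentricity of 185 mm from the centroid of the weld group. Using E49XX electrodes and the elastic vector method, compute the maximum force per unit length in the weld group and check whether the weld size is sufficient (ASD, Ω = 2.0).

E49XX → F_EXX = 490 MPa.
Total weld length L_w = 455 mm. Treat welds as unit-width lines.
Centroid: x̄ = 2×85×42.5 / 455 = 15.88 mm from the vertical weld.
Polar moment about centroid: J = I_x + I_y = [285³/12 + 2×85×142.5²] + [285×15.88² + 2(85³/12 + 85×26.62²)] = 5676000 mm³.
Direct shear f_v = P/L_w = 187×10³ / 455 = 411 N/mm (vertical).
Torsion M = P·e = 187×10³ × 185 = 34595000 N·mm.
Critical point at (x, y) = (69.12, 142.5) from centroid. f_tx = M·y/J = 868.6 N/mm; f_ty = M·x/J = 421.3 N/mm.
Resultant f_max = √[f_tx² + (f_v + f_ty)²] = √[868.6² + (411 + 421.3)²] = 1203 N/mm.
Capacity per unit length: r_n/Ω = (1/2.0) × 0.6 × 490 × (0.707 × 12) = 1247 N/mm.
1203 ≤ 1247 → adequate.

f_max ≈ 1200 N/mm; adequate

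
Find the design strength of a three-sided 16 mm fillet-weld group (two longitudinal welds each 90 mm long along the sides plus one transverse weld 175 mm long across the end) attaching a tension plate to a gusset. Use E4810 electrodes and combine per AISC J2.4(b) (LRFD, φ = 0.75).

φR_n ≈ 1020 kN

E48XX → F_EXX = 480 MPa.
t_e = 0.707 × 16 = 11.31 mm.
R_nwl = 0.6 × 480 × 11.31 × 180 × 10⁻³ = 586.4 kN (longitudinal, 2 welds).
R_nwt = 0.6 × 480 × 11.31 × 175 × 10⁻³ = 570.1 kN (transverse, base value).
(i) R_nwl + R_nwt = 1157 kN; (ii) 0.85 R_nwl + 1.5 R_nwt = 1354 kN.
R_n = max = 1354 kN [governs: (ii)]; φR_n = 1015 kN.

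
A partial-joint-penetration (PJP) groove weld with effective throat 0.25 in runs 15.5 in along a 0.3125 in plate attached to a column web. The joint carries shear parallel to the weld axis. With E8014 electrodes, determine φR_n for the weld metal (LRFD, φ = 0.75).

φR_n ≈ 140 kips

E80XX → F_EXX = 80 ksi.
Effective throat (given) t_e = 0.25 in.
A_we = 0.25 × 15.5 = 3.875 in².
F_nw = 0.6 F_EXX = 48 ksi.
φR_n = 0.75 × 48 × 3.875 = 139.5 kips.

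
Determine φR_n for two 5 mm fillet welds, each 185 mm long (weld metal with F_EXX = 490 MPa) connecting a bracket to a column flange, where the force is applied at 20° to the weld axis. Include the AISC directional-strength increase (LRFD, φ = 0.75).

φR_n ≈ 317 kN

t_e = 0.707 × 5 = 3.535 mm; A_we = 3.535 × 370 = 1308 mm².
Directional factor: 1.0 + 0.5 sin^1.5(20°) = 1.1.
F_nw = 0.6 × 490 × 1.1 = 323.4 MPa.
φR_n = 0.75 × 323.4 × 1308 × 10⁻³ = 317.2 kN.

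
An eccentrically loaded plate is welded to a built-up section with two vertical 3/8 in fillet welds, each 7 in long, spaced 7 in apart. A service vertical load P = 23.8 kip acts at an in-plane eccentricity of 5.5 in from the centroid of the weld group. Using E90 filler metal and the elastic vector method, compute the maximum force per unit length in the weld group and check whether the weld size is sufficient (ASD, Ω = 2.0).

f_max ≈ 4.21 kip/in; adequate

E90XX → F_EXX = 90 ksi.
Total weld length L_w = 14 in. Treat welds as unit-width lines.
Polar moment about centroid: J = 2[d³/12 + d(b/2)²] = 2[7³/12 + 7×3.5²] = 228.7 in³.
Direct shear f_v = P/L_w = 23.8 / 14 = 1.7 kip/in (vertical).
Torsion M = P·e = 23.8 × 5.5 = 130.9 kip·in.
Critical point at (x, y) = (3.5, 3.5) from centroid. f_tx = M·y/J = 2.004 kip/in; f_ty = M·x/J = 2.004 kip/in.
Resultant f_max = √[f_tx² + (f_v + f_ty)²] = √[2.004² + (1.7 + 2.004)²] = 4.211 kip/in.
Capacity per unit length: r_n/Ω = (1/2.0) × 0.6 × 90 × (0.707 × 0.375) = 7.158 kip/in.
4.211 ≤ 7.158 → adequate.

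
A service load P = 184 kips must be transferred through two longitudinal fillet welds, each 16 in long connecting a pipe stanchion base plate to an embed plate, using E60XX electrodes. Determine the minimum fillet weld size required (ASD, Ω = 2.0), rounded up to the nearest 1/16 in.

w = 1/2 in

E60XX → F_EXX = 60 ksi.
Total weld length L = 32 in.
Required throat t_e = P × Ω / (0.6 F_EXX × L) = 184 × 2.0 / (0.6 × 60 × 32) = 0.3194 in.
Required leg w = t_e / 0.707 = 0.4518 in → use 1/2 in.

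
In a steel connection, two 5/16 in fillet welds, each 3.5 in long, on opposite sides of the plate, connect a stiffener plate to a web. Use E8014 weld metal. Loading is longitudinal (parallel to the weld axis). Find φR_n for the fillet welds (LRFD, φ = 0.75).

E80XX → F_EXX = 80 ksi.
Effective throat t_e = 0.707 × 0.3125 = 0.2209 in.
Total length L = 7 in; A_we = 0.2209 × 7 = 1.547 in².
F_nw = 0.6 F_EXX = 0.6 × 80 = 48 ksi.
φR_n = 0.75 × 48 × 1.547 = 55.68 kips.

φR_n ≈ 55.7 kips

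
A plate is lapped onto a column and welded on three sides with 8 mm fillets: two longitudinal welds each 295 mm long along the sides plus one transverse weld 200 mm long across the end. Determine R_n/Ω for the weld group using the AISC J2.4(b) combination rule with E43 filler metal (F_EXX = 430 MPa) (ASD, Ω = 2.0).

t_e = 0.707 × 8 = 5.656 mm.
R_nwl = 0.6 × 430 × 5.656 × 590 × 10⁻³ = 861 kN (longitudinal, 2 welds).
R_nwt = 0.6 × 430 × 5.656 × 200 × 10⁻³ = 291.8 kN (transverse, base value).
(i) R_nwl + R_nwt = 1153 kN; (ii) 0.85 R_nwl + 1.5 R_nwt = 1170 kN.
R_n = max = 1170 kN [governs: (ii)]; R_n/Ω = 584.8 kN.

R_n/Ω ≈ 585 kN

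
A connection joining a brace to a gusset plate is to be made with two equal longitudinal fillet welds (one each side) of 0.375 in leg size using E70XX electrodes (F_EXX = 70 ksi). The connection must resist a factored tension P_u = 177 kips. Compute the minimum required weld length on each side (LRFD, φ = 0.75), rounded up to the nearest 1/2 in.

Throat t_e = 0.707 × 0.375 = 0.2651 in.
φr_n = 0.75 × 0.6 × 70 × 0.2651 = 8.351 kips/in.
L_req = P_u / φr_n = 177 / 8.351 = 21.19 in total.
Per side: 21.19 / 2 = 10.6 in.
Round up → use L = 11 in on each side.

L = 11 in on each side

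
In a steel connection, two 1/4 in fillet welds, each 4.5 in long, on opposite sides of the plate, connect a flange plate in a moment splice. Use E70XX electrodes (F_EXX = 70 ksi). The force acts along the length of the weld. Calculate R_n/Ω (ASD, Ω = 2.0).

Effective throat t_e = 0.707 × 0.25 = 0.1767 in.
Total length L = 9 in; A_we = 0.1767 × 9 = 1.591 in².
F_nw = 0.6 F_EXX = 0.6 × 70 = 42 ksi.
R_n = 42 × 1.591 = 66.81 kip; R_n/Ω = 66.81/2.0 = 33.41 kip.

R_n/Ω ≈ 33.4 kip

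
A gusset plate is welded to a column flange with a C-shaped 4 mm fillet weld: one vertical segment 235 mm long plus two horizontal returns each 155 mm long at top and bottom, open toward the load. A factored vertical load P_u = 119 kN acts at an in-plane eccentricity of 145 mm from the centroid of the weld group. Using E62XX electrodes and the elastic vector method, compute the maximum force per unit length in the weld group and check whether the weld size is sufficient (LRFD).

E62XX → F_EXX = 620 MPa.
Total weld length L_w = 545 mm. Treat welds as unit-width lines.
Centroid: x̄ = 2×155×77.5 / 545 = 44.08 mm from the vertical weld.
Polar moment about centroid: J = I_x + I_y = [235³/12 + 2×155×117.5²] + [235×44.08² + 2(155³/12 + 155×33.42²)] = 6785000 mm³.
Direct shear f_v = P/L_w = 119×10³ / 545 = 218.3 N/mm (vertical).
Torsion M = P·e = 119×10³ × 145 = 17255000 N·mm.
Critical point at (x, y) = (110.9, 117.5) from centroid. f_tx = M·y/J = 298.8 N/mm; f_ty = M·x/J = 282.1 N/mm.
Resultant f_max = √[f_tx² + (f_v + f_ty)²] = √[298.8² + (218.3 + 282.1)²] = 582.9 N/mm.
Capacity per unit length: φr_n = 0.75 × 0.6 × 620 × (0.707 × 4) = 789 N/mm.
582.9 ≤ 789 → adequate.

f_max ≈ 583 N/mm; adequate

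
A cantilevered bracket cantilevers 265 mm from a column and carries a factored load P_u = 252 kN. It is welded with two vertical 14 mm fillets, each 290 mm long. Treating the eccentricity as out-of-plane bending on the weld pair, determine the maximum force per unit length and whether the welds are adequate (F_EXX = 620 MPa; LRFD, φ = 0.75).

L_w = 2 × 290 = 580 mm; section modulus (unit throat) S = 2 × L²/6 = 28030 mm².
Direct shear f_v = P/L_w = 252×10³/580 = 434.5 N/mm.
Moment M = P × e = 252×10³ × 265 = 66780000 N·mm; bending f_b = M/S = 2382 N/mm.
f_max = √(f_v² + f_b²) = √(434.5² + 2382²) = 2421 N/mm.
φr_n = 0.75 × 0.6 × 620 × (0.707 × 14) = 2762 N/mm → adequate.

f_max ≈ 2420 N/mm; adequate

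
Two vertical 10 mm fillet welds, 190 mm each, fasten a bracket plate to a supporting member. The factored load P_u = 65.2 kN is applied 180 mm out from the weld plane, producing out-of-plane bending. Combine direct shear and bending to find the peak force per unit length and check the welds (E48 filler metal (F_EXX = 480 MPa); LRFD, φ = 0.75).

f_max ≈ 990 N/mm; adequate

L_w = 2 × 190 = 380 mm; section modulus (unit throat) S = 2 × L²/6 = 12030 mm².
Direct shear f_v = P/L_w = 65.2×10³/380 = 171.6 N/mm.
Moment M = P × e = 65.2×10³ × 180 = 11736000 N·mm; bending f_b = M/S = 975.3 N/mm.
f_max = √(f_v² + f_b²) = √(171.6² + 975.3²) = 990.3 N/mm.
φr_n = 0.75 × 0.6 × 480 × (0.707 × 10) = 1527 N/mm → adequate.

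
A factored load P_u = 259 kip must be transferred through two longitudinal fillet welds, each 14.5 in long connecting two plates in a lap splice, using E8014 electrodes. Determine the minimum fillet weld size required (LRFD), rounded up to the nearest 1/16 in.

E80XX → F_EXX = 80 ksi.
Total weld length L = 29 in.
Required throat t_e = P_u / (φ × 0.6 F_EXX × L) = 259 / (0.75 × 0.6 × 80 × 29) = 0.2481 in.
Required leg w = t_e / 0.707 = 0.3509 in → use 3/8 in.

w = 3/8 in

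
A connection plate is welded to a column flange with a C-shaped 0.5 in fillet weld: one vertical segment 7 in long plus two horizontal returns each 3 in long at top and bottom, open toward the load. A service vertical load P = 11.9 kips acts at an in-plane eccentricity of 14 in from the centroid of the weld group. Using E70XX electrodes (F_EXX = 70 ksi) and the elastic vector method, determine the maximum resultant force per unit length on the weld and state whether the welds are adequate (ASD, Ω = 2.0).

Total weld length L_w = 13 in. Treat welds as unit-width lines.
Centroid: x̄ = 2×3×1.5 / 13 = 0.6923 in from the vertical weld.
Polar moment about centroid: J = I_x + I_y = [7³/12 + 2×3×3.5²] + [7×0.6923² + 2(3³/12 + 3×0.8077²)] = 113.9 in³.
Direct shear f_v = P/L_w = 11.9 / 13 = 0.9154 kip/in (vertical).
Torsion M = P·e = 11.9 × 14 = 166.6 kip·in.
Critical point at (x, y) = (2.308, 3.5) from centroid. f_tx = M·y/J = 5.122 kip/in; f_ty = M·x/J = 3.377 kip/in.
Resultant f_max = √[f_tx² + (f_v + f_ty)²] = √[5.122² + (0.9154 + 3.377)²] = 6.682 kip/in.
Capacity per unit length: r_n/Ω = (1/2.0) × 0.6 × 70 × (0.707 × 0.5) = 7.423 kip/in.
6.682 ≤ 7.423 → adequate.

f_max ≈ 6.68 kip/in; adequate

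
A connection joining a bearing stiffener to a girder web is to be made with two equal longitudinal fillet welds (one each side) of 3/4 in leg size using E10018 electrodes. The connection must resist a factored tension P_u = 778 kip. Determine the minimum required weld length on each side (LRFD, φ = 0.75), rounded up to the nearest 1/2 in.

E100XX → F_EXX = 100 ksi.
Throat t_e = 0.707 × 0.75 = 0.5302 in.
φr_n = 0.75 × 0.6 × 100 × 0.5302 = 23.86 kip/in.
L_req = P_u / φr_n = 778 / 23.86 = 32.61 in total.
Per side: 32.61 / 2 = 16.3 in.
Round up → use L = 16.5 in on each side.

L = 16.5 in on each side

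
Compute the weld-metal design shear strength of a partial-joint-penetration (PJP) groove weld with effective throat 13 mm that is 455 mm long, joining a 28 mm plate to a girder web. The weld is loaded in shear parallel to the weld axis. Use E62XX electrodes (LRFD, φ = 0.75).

φR_n ≈ 1650 kN

E62XX → F_EXX = 620 MPa.
Effective throat (given) t_e = 13 mm.
A_we = 13 × 455 = 5915 mm².
F_nw = 0.6 F_EXX = 372 MPa.
φR_n = 0.75 × 372 × 5915 × 10⁻³ = 1650 kN.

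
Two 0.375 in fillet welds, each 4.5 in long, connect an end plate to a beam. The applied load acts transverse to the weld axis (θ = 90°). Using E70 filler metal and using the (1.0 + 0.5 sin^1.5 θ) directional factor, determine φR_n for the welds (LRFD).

φR_n ≈ 113 kips

E70XX → F_EXX = 70 ksi.
t_e = 0.707 × 0.375 = 0.2651 in; A_we = 0.2651 × 9 = 2.386 in².
Directional factor: 1.0 + 0.5 sin^1.5(90°) = 1.5.
F_nw = 0.6 × 70 × 1.5 = 63 ksi.
φR_n = 0.75 × 63 × 2.386 = 112.7 kips.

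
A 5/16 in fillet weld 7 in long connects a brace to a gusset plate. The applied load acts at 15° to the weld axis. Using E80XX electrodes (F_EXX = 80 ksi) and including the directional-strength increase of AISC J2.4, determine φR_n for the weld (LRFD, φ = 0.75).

t_e = 0.707 × 0.3125 = 0.2209 in; A_we = 0.2209 × 7 = 1.547 in².
Directional factor: 1.0 + 0.5 sin^1.5(15°) = 1.066.
F_nw = 0.6 × 80 × 1.066 = 51.16 ksi.
φR_n = 0.75 × 51.16 × 1.547 = 59.34 kip.

φR_n ≈ 59.3 kip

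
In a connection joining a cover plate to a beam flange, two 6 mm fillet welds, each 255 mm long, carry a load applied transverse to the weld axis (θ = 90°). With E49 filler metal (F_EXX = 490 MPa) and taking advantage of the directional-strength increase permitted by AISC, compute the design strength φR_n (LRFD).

φR_n ≈ 716 kN

t_e = 0.707 × 6 = 4.242 mm; A_we = 4.242 × 510 = 2163 mm².
Directional factor: 1.0 + 0.5 sin^1.5(90°) = 1.5.
F_nw = 0.6 × 490 × 1.5 = 441 MPa.
φR_n = 0.75 × 441 × 2163 × 10⁻³ = 715.6 kN.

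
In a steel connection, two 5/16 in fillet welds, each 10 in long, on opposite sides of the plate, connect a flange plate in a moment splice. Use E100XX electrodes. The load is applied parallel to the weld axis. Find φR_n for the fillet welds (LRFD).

E100XX → F_EXX = 100 ksi.
Effective throat t_e = 0.707 × 0.3125 = 0.2209 in.
Total length L = 20 in; A_we = 0.2209 × 20 = 4.419 in².
F_nw = 0.6 F_EXX = 0.6 × 100 = 60 ksi.
φR_n = 0.75 × 60 × 4.419 = 198.8 kips.

φR_n ≈ 199 kips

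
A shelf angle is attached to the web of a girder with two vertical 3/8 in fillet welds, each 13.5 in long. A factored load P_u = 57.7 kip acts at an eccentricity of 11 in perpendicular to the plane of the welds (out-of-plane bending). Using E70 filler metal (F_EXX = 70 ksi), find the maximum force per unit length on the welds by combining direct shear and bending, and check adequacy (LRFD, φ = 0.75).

f_max ≈ 10.7 kip/in; NOT adequate

L_w = 2 × 13.5 = 27 in; section modulus (unit throat) S = 2 × L²/6 = 60.75 in².
Direct shear f_v = P/L_w = 57.7/27 = 2.137 kip/in.
Moment M = P × e = 57.7 × 11 = 634.7 kip·in; bending f_b = M/S = 10.45 kip/in.
f_max = √(f_v² + f_b²) = √(2.137² + 10.45²) = 10.66 kip/in.
φr_n = 0.75 × 0.6 × 70 × (0.707 × 0.375) = 8.351 kip/in → NOT adequate.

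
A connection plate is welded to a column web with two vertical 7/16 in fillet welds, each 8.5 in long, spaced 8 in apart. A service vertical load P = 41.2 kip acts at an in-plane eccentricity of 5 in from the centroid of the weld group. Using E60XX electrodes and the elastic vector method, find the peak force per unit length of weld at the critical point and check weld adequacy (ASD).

E60XX → F_EXX = 60 ksi.
Total weld length L_w = 17 in. Treat welds as unit-width lines.
Polar moment about centroid: J = 2[d³/12 + d(b/2)²] = 2[8.5³/12 + 8.5×4²] = 374.4 in³.
Direct shear f_v = P/L_w = 41.2 / 17 = 2.424 kip/in (vertical).
Torsion M = P·e = 41.2 × 5 = 206 kip·in.
Critical point at (x, y) = (4, 4.25) from centroid. f_tx = M·y/J = 2.339 kip/in; f_ty = M·x/J = 2.201 kip/in.
Resultant f_max = √[f_tx² + (f_v + f_ty)²] = √[2.339² + (2.424 + 2.201)²] = 5.182 kip/in.
Capacity per unit length: r_n/Ω = (1/2.0) × 0.6 × 60 × (0.707 × 0.4375) = 5.568 kip/in.
5.182 ≤ 5.568 → adequate.

f_max ≈ 5.18 kip/in; adequate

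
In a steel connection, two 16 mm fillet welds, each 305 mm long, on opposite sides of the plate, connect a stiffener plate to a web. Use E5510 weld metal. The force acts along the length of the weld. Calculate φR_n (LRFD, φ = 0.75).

E55XX → F_EXX = 550 MPa.
Effective throat t_e = 0.707 × 16 = 11.31 mm.
Total length L = 610 mm; A_we = 11.31 × 610 = 6900 mm².
F_nw = 0.6 F_EXX = 0.6 × 550 = 330 MPa.
φR_n = 0.75 × 330 × 6900 × 10⁻³ = 1708 kN.

φR_n ≈ 1710 kN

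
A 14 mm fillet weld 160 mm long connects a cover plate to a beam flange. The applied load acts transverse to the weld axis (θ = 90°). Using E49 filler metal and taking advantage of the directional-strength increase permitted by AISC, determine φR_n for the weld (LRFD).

E49XX → F_EXX = 490 MPa.
t_e = 0.707 × 14 = 9.898 mm; A_we = 9.898 × 160 = 1584 mm².
Directional factor: 1.0 + 0.5 sin^1.5(90°) = 1.5.
F_nw = 0.6 × 490 × 1.5 = 441 MPa.
φR_n = 0.75 × 441 × 1584 × 10⁻³ = 523.8 kN.

φR_n ≈ 524 kN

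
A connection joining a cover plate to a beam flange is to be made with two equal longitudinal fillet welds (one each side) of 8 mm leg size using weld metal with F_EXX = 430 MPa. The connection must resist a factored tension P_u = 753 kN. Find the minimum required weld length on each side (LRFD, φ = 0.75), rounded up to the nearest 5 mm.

Throat t_e = 0.707 × 8 = 5.656 mm.
φr_n = 0.75 × 0.6 × 430 × 5.656 × 10⁻³ = 1.094 kN/mm.
L_req = P_u / φr_n = 753 / 1.094 = 688 mm total.
Per side: 688 / 2 = 344 mm.
Round up → use L = 345 mm on each side.

L = 345 mm on each side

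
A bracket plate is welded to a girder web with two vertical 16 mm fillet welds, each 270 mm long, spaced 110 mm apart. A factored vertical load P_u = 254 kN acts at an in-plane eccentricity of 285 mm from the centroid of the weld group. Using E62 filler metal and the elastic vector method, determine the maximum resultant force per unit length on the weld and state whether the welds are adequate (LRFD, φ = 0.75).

E62XX → F_EXX = 620 MPa.
Total weld length L_w = 540 mm. Treat welds as unit-width lines.
Polar moment about centroid: J = 2[d³/12 + d(b/2)²] = 2[270³/12 + 270×55²] = 4914000 mm³.
Direct shear f_v = P/L_w = 254×10³ / 540 = 470.4 N/mm (vertical).
Torsion M = P·e = 254×10³ × 285 = 72390000 N·mm.
Critical point at (x, y) = (55, 135) from centroid. f_tx = M·y/J = 1989 N/mm; f_ty = M·x/J = 810.2 N/mm.
Resultant f_max = √[f_tx² + (f_v + f_ty)²] = √[1989² + (470.4 + 810.2)²] = 2365 N/mm.
Capacity per unit length: φr_n = 0.75 × 0.6 × 620 × (0.707 × 16) = 3156 N/mm.
2365 ≤ 3156 → adequate.

f_max ≈ 2370 N/mm; adequate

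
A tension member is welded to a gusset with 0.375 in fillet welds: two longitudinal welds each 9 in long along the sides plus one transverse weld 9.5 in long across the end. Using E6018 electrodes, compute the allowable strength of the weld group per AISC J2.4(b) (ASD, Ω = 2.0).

R_n/Ω ≈ 141 kips

E60XX → F_EXX = 60 ksi.
t_e = 0.707 × 0.375 = 0.2651 in.
R_nwl = 0.6 × 60 × 0.2651 × 18 = 171.8 kips (longitudinal, 2 welds).
R_nwt = 0.6 × 60 × 0.2651 × 9.5 = 90.67 kips (transverse, base value).
(i) R_nwl + R_nwt = 262.5 kips; (ii) 0.85 R_nwl + 1.5 R_nwt = 282 kips.
R_n = max = 282 kips [governs: (ii)]; R_n/Ω = 141 kips.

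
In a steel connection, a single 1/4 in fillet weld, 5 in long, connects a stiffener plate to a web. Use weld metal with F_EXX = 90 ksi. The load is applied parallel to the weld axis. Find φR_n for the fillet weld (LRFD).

Effective throat t_e = 0.707 × 0.25 = 0.1767 in.
Total length L = 5 in; A_we = 0.1767 × 5 = 0.8837 in².
F_nw = 0.6 F_EXX = 0.6 × 90 = 54 ksi.
φR_n = 0.75 × 54 × 0.8837 = 35.79 kips.

φR_n ≈ 35.8 kips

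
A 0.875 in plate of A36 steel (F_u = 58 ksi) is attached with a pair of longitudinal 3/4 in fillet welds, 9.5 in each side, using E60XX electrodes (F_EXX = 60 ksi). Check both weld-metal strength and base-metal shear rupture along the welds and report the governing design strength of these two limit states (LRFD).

t_e = 0.707 × 0.75 = 0.5302 in; L = 19 in.
Weld metal: φR_n = 0.75 × 0.6 × 60 × 0.5302 × 19 = 272 kip.
Base metal (shear rupture): φR_n = 0.75 × 0.6 × 58 × 0.875 × 19 = 433.9 kip.
Governing: weld metal.

φR_n ≈ 272 kip (weld metal governs)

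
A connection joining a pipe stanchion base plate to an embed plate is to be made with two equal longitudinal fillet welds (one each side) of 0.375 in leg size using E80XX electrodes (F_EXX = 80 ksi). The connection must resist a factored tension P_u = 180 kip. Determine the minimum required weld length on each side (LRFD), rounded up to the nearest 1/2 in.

Throat t_e = 0.707 × 0.375 = 0.2651 in.
φr_n = 0.75 × 0.6 × 80 × 0.2651 = 9.544 kip/in.
L_req = P_u / φr_n = 180 / 9.544 = 18.86 in total.
Per side: 18.86 / 2 = 9.43 in.
Round up → use L = 9.5 in on each side.

L = 9.5 in on each side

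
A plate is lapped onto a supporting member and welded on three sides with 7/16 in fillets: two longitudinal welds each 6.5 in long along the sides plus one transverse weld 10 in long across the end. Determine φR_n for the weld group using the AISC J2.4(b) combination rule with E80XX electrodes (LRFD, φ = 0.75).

φR_n ≈ 290 kips

E80XX → F_EXX = 80 ksi.
t_e = 0.707 × 0.4375 = 0.3093 in.
R_nwl = 0.6 × 80 × 0.3093 × 13 = 193 kips (longitudinal, 2 welds).
R_nwt = 0.6 × 80 × 0.3093 × 10 = 148.5 kips (transverse, base value).
(i) R_nwl + R_nwt = 341.5 kips; (ii) 0.85 R_nwl + 1.5 R_nwt = 386.8 kips.
R_n = max = 386.8 kips [governs: (ii)]; φR_n = 290.1 kips.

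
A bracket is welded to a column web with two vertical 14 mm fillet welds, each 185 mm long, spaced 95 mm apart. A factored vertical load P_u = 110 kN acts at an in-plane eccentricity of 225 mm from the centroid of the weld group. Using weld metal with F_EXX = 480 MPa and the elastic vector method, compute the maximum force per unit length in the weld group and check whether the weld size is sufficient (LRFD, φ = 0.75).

Total weld length L_w = 370 mm. Treat welds as unit-width lines.
Polar moment about centroid: J = 2[d³/12 + d(b/2)²] = 2[185³/12 + 185×47.5²] = 1890000 mm³.
Direct shear f_v = P/L_w = 110×10³ / 370 = 297.3 N/mm (vertical).
Torsion M = P·e = 110×10³ × 225 = 24750000 N·mm.
Critical point at (x, y) = (47.5, 92.5) from centroid. f_tx = M·y/J = 1211 N/mm; f_ty = M·x/J = 622 N/mm.
Resultant f_max = √[f_tx² + (f_v + f_ty)²] = √[1211² + (297.3 + 622)²] = 1521 N/mm.
Capacity per unit length: φr_n = 0.75 × 0.6 × 480 × (0.707 × 14) = 2138 N/mm.
1521 ≤ 2138 → adequate.

f_max ≈ 1520 N/mm; adequate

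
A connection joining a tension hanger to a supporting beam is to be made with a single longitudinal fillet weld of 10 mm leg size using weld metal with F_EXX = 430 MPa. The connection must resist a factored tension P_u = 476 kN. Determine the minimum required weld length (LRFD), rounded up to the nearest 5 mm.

L = 350 mm

Throat t_e = 0.707 × 10 = 7.07 mm.
φr_n = 0.75 × 0.6 × 430 × 7.07 × 10⁻³ = 1.368 kN/mm.
L_req = P_u / φr_n = 476 / 1.368 = 347.9 mm total.
Round up → use L = 350 mm.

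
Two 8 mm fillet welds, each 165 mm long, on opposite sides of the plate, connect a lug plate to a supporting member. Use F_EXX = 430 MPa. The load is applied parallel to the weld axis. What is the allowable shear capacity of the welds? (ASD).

R_n/Ω ≈ 241 kN

Effective throat t_e = 0.707 × 8 = 5.656 mm.
Total length L = 330 mm; A_we = 5.656 × 330 = 1866 mm².
F_nw = 0.6 F_EXX = 0.6 × 430 = 258 MPa.
R_n = 258 × 1866 × 10⁻³ = 481.6 kN; R_n/Ω = 481.6/2.0 = 240.8 kN.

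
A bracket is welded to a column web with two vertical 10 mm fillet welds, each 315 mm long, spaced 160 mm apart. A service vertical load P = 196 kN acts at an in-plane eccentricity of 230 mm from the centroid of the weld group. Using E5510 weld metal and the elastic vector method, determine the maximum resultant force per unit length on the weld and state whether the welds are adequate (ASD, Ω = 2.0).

E55XX → F_EXX = 550 MPa.
Total weld length L_w = 630 mm. Treat welds as unit-width lines.
Polar moment about centroid: J = 2[d³/12 + d(b/2)²] = 2[315³/12 + 315×80²] = 9241000 mm³.
Direct shear f_v = P/L_w = 196×10³ / 630 = 311.1 N/mm (vertical).
Torsion M = P·e = 196×10³ × 230 = 45080000 N·mm.
Critical point at (x, y) = (80, 157.5) from centroid. f_tx = M·y/J = 768.3 N/mm; f_ty = M·x/J = 390.2 N/mm.
Resultant f_max = √[f_tx² + (f_v + f_ty)²] = √[768.3² + (311.1 + 390.2)²] = 1040 N/mm.
Capacity per unit length: r_n/Ω = (1/2.0) × 0.6 × 550 × (0.707 × 10) = 1167 N/mm.
1040 ≤ 1167 → adequate.

f_max ≈ 1040 N/mm; adequate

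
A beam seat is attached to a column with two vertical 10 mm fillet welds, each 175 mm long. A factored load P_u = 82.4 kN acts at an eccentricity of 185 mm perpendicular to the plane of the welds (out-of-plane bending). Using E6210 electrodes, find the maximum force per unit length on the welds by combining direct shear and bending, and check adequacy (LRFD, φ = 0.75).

f_max ≈ 1510 N/mm; adequate

E62XX → F_EXX = 620 MPa.
L_w = 2 × 175 = 350 mm; section modulus (unit throat) S = 2 × L²/6 = 10210 mm².
Direct shear f_v = P/L_w = 82.4×10³/350 = 235.4 N/mm.
Moment M = P × e = 82.4×10³ × 185 = 15244000 N·mm; bending f_b = M/S = 1493 N/mm.
f_max = √(f_v² + f_b²) = √(235.4² + 1493²) = 1512 N/mm.
φr_n = 0.75 × 0.6 × 620 × (0.707 × 10) = 1973 N/mm → adequate.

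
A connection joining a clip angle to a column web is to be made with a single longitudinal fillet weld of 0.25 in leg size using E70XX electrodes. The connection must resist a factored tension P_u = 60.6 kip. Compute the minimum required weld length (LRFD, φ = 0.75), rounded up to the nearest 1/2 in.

L = 11 in

E70XX → F_EXX = 70 ksi.
Throat t_e = 0.707 × 0.25 = 0.1767 in.
φr_n = 0.75 × 0.6 × 70 × 0.1767 = 5.568 kip/in.
L_req = P_u / φr_n = 60.6 / 5.568 = 10.88 in total.
Round up → use L = 11 in.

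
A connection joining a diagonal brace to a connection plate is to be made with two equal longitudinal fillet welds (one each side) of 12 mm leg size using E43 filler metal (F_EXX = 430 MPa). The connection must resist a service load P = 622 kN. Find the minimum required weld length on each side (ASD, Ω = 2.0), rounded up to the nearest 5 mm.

L = 285 mm on each side

Throat t_e = 0.707 × 12 = 8.484 mm.
r_n/Ω = (0.6 × 430 × 8.484) / 2.0 = 1094 N/mm = 1.094 kN/mm.
L_req = P / (r_n/Ω) = 622 / 1.094 = 568.3 mm total.
Per side: 568.3 / 2 = 284.2 mm.
Round up → use L = 285 mm on each side.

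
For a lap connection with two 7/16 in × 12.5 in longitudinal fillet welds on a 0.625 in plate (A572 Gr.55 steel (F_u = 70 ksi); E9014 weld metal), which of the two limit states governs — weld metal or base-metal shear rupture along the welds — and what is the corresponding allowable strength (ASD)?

R_n/Ω ≈ 209 kip (weld metal governs)

E90XX → F_EXX = 90 ksi.
t_e = 0.707 × 0.4375 = 0.3093 in; L = 25 in.
Weld metal: R_n/Ω = (1/2.0) × 0.6 × 90 × 0.3093 × 25 = 208.8 kip.
Base metal (shear rupture): R_n/Ω = (1/2.0) × 0.6 × 70 × 0.625 × 25 = 328.1 kip.
Governing: weld metal.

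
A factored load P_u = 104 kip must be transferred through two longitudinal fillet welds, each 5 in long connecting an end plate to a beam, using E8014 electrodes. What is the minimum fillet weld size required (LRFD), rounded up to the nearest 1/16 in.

w = 7/16 in

E80XX → F_EXX = 80 ksi.
Total weld length L = 10 in.
Required throat t_e = P_u / (φ × 0.6 F_EXX × L) = 104 / (0.75 × 0.6 × 80 × 10) = 0.2889 in.
Required leg w = t_e / 0.707 = 0.4086 in → use 7/16 in.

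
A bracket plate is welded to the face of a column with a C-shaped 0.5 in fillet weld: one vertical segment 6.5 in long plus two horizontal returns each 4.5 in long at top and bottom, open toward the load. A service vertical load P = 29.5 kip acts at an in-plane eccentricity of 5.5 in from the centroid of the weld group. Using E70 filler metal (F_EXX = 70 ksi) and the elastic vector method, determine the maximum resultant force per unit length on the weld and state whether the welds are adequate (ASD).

f_max ≈ 6.34 kip/in; adequate

Total weld length L_w = 15.5 in. Treat welds as unit-width lines.
Centroid: x̄ = 2×4.5×2.25 / 15.5 = 1.306 in from the vertical weld.
Polar moment about centroid: J = I_x + I_y = [6.5³/12 + 2×4.5×3.25²] + [6.5×1.306² + 2(4.5³/12 + 4.5×0.9435²)] = 152.2 in³.
Direct shear f_v = P/L_w = 29.5 / 15.5 = 1.903 kip/in (vertical).
Torsion M = P·e = 29.5 × 5.5 = 162.25 kip·in.
Critical point at (x, y) = (3.194, 3.25) from centroid. f_tx = M·y/J = 3.464 kip/in; f_ty = M·x/J = 3.403 kip/in.
Resultant f_max = √[f_tx² + (f_v + f_ty)²] = √[3.464² + (1.903 + 3.403)²] = 6.337 kip/in.
Capacity per unit length: r_n/Ω = (1/2.0) × 0.6 × 70 × (0.707 × 0.5) = 7.423 kip/in.
6.337 ≤ 7.423 → adequate.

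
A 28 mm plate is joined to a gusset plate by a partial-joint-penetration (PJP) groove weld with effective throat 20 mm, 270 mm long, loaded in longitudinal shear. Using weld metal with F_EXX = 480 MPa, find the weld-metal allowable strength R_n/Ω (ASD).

Effective throat (given) t_e = 20 mm.
A_we = 20 × 270 = 5400 mm².
F_nw = 0.6 F_EXX = 288 MPa.
R_n/Ω = (288 × 5400) / 2.0 × 10⁻³ = 777.6 kN.

R_n/Ω ≈ 778 kN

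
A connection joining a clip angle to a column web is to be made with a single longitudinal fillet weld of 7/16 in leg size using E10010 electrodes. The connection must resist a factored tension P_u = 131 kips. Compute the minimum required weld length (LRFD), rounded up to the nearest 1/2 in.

L = 9.5 in

E100XX → F_EXX = 100 ksi.
Throat t_e = 0.707 × 0.4375 = 0.3093 in.
φr_n = 0.75 × 0.6 × 100 × 0.3093 = 13.92 kips/in.
L_req = P_u / φr_n = 131 / 13.92 = 9.412 in total.
Round up → use L = 9.5 in.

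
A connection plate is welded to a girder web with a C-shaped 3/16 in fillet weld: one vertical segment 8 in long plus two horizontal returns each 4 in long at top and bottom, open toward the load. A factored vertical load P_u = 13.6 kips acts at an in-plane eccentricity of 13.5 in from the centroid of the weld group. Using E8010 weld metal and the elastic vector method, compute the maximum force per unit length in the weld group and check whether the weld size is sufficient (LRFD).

f_max ≈ 5.21 kip/in; NOT adequate

E80XX → F_EXX = 80 ksi.
Total weld length L_w = 16 in. Treat welds as unit-width lines.
Centroid: x̄ = 2×4×2 / 16 = 1 in from the vertical weld.
Polar moment about centroid: J = I_x + I_y = [8³/12 + 2×4×4²] + [8×1² + 2(4³/12 + 4×1²)] = 197.3 in³.
Direct shear f_v = P/L_w = 13.6 / 16 = 0.85 kip/in (vertical).
Torsion M = P·e = 13.6 × 13.5 = 183.6 kip·in.
Critical point at (x, y) = (3, 4) from centroid. f_tx = M·y/J = 3.722 kip/in; f_ty = M·x/J = 2.791 kip/in.
Resultant f_max = √[f_tx² + (f_v + f_ty)²] = √[3.722² + (0.85 + 2.791)²] = 5.207 kip/in.
Capacity per unit length: φr_n = 0.75 × 0.6 × 80 × (0.707 × 0.1875) = 4.772 kip/in.
5.207 > 4.772 → NOT adequate.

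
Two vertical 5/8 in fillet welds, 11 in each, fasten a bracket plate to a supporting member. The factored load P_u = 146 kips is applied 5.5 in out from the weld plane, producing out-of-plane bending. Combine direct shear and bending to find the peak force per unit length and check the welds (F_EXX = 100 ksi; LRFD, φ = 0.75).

f_max ≈ 21 kip/in; NOT adequate

L_w = 2 × 11 = 22 in; section modulus (unit throat) S = 2 × L²/6 = 40.33 in².
Direct shear f_v = P/L_w = 146/22 = 6.636 kip/in.
Moment M = P × e = 146 × 5.5 = 803 kip·in; bending f_b = M/S = 19.91 kip/in.
f_max = √(f_v² + f_b²) = √(6.636² + 19.91²) = 20.99 kip/in.
φr_n = 0.75 × 0.6 × 100 × (0.707 × 0.625) = 19.88 kip/in → NOT adequate.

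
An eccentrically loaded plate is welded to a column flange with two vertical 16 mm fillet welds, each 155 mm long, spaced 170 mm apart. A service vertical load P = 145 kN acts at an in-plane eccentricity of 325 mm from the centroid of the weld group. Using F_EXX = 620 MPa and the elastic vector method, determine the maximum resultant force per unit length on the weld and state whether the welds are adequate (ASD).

f_max ≈ 2260 N/mm; NOT adequate

Total weld length L_w = 310 mm. Treat welds as unit-width lines.
Polar moment about centroid: J = 2[d³/12 + d(b/2)²] = 2[155³/12 + 155×85²] = 2860000 mm³.
Direct shear f_v = P/L_w = 145×10³ / 310 = 467.7 N/mm (vertical).
Torsion M = P·e = 145×10³ × 325 = 47125000 N·mm.
Critical point at (x, y) = (85, 77.5) from centroid. f_tx = M·y/J = 1277 N/mm; f_ty = M·x/J = 1400 N/mm.
Resultant f_max = √[f_tx² + (f_v + f_ty)²] = √[1277² + (467.7 + 1400)²] = 2263 N/mm.
Capacity per unit length: r_n/Ω = (1/2.0) × 0.6 × 620 × (0.707 × 16) = 2104 N/mm.
2263 > 2104 → NOT adequate.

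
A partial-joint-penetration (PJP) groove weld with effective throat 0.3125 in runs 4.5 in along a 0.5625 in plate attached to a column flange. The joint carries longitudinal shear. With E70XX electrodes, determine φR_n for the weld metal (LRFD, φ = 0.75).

E70XX → F_EXX = 70 ksi.
Effective throat (given) t_e = 0.3125 in.
A_we = 0.3125 × 4.5 = 1.406 in².
F_nw = 0.6 F_EXX = 42 ksi.
φR_n = 0.75 × 42 × 1.406 = 44.3 kip.

φR_n ≈ 44.3 kip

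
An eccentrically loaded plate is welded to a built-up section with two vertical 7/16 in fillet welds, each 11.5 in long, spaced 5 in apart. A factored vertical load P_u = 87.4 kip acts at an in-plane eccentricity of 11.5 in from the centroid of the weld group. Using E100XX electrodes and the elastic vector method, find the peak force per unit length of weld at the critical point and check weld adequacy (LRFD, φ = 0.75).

f_max ≈ 17.7 kip/in; NOT adequate

E100XX → F_EXX = 100 ksi.
Total weld length L_w = 23 in. Treat welds as unit-width lines.
Polar moment about centroid: J = 2[d³/12 + d(b/2)²] = 2[11.5³/12 + 11.5×2.5²] = 397.2 in³.
Direct shear f_v = P/L_w = 87.4 / 23 = 3.8 kip/in (vertical).
Torsion M = P·e = 87.4 × 11.5 = 1005.1 kip·in.
Critical point at (x, y) = (2.5, 5.75) from centroid. f_tx = M·y/J = 14.55 kip/in; f_ty = M·x/J = 6.326 kip/in.
Resultant f_max = √[f_tx² + (f_v + f_ty)²] = √[14.55² + (3.8 + 6.326)²] = 17.73 kip/in.
Capacity per unit length: φr_n = 0.75 × 0.6 × 100 × (0.707 × 0.4375) = 13.92 kip/in.
17.73 > 13.92 → NOT adequate.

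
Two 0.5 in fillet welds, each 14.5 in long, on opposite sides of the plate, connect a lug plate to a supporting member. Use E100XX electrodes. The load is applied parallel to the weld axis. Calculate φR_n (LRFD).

φR_n ≈ 461 kip

E100XX → F_EXX = 100 ksi.
Effective throat t_e = 0.707 × 0.5 = 0.3535 in.
Total length L = 29 in; A_we = 0.3535 × 29 = 10.25 in².
F_nw = 0.6 F_EXX = 0.6 × 100 = 60 ksi.
φR_n = 0.75 × 60 × 10.25 = 461.3 kip.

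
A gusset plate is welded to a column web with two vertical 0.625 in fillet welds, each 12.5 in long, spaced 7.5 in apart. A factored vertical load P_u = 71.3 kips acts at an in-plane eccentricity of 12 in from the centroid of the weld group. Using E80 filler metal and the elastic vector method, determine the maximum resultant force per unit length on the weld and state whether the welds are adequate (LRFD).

E80XX → F_EXX = 80 ksi.
Total weld length L_w = 25 in. Treat welds as unit-width lines.
Polar moment about centroid: J = 2[d³/12 + d(b/2)²] = 2[12.5³/12 + 12.5×3.75²] = 677.1 in³.
Direct shear f_v = P/L_w = 71.3 / 25 = 2.852 kip/in (vertical).
Torsion M = P·e = 71.3 × 12 = 855.6 kip·in.
Critical point at (x, y) = (3.75, 6.25) from centroid. f_tx = M·y/J = 7.898 kip/in; f_ty = M·x/J = 4.739 kip/in.
Resultant f_max = √[f_tx² + (f_v + f_ty)²] = √[7.898² + (2.852 + 4.739)²] = 10.95 kip/in.
Capacity per unit length: φr_n = 0.75 × 0.6 × 80 × (0.707 × 0.625) = 15.91 kip/in.
10.95 ≤ 15.91 → adequate.

f_max ≈ 11 kip/in; adequate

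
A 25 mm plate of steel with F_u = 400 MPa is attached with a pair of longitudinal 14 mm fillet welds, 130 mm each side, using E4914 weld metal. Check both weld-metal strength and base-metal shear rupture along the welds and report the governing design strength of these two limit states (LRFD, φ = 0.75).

φR_n ≈ 567 kN (weld metal governs)

E49XX → F_EXX = 490 MPa.
t_e = 0.707 × 14 = 9.898 mm; L = 260 mm.
Weld metal: φR_n = 0.75 × 0.6 × 490 × 9.898 × 260 × 10⁻³ = 567.5 kN.
Base metal (shear rupture): φR_n = 0.75 × 0.6 × 400 × 25 × 260 × 10⁻³ = 1170 kN.
Governing: weld metal.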